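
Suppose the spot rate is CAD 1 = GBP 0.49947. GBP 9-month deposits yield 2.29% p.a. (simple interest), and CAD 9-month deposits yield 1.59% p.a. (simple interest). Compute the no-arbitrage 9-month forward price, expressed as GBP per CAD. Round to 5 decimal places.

0.50206

T = 9/12 years.
Growth of 1 GBP over T: 1 + 0.0229×9/12 = 1.017175.
Growth of 1 CAD over T: 1 + 0.0159×9/12 = 1.011925.
Forward (GBP per CAD) = 0.49947 × 1.017175 / 1.011925 = 0.5020613.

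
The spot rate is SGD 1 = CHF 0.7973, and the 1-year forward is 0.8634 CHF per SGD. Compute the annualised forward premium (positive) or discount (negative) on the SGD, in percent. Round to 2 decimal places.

+8.29%

T = 1 year.
(F − S)/S = (0.8634 − 0.7973)/0.7973 = 0.0829048.
Annualise by dividing by T: 0.0829048 / 1 = 0.082905 → 8.29%.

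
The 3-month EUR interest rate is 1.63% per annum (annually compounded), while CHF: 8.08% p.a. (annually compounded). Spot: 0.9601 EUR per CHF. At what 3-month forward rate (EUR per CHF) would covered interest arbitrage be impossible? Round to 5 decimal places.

T = 3/12 years.
Growth of 1 EUR over T: (1 + 0.0163)^(3/12) = 1.0040503.
CHF accumulates by (1 + 0.0808)^(3/12) = 1.0196153.
So F = 0.9601 × 1.0040503 / 1.0196153 = 0.9454435 (EUR/CHF).

0.94544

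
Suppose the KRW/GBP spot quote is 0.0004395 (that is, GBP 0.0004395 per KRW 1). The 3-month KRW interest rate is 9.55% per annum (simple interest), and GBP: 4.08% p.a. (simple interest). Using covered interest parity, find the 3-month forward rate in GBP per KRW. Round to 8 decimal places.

0.00043363

T = 3/12 years.
Growth of 1 GBP over T: 1 + 0.0408×3/12 = 1.010200.
Growth of 1 KRW over T: 1 + 0.0955×3/12 = 1.023875.
Forward (GBP per KRW) = 0.0004395 × 1.010200 / 1.023875 = 0.0004336300.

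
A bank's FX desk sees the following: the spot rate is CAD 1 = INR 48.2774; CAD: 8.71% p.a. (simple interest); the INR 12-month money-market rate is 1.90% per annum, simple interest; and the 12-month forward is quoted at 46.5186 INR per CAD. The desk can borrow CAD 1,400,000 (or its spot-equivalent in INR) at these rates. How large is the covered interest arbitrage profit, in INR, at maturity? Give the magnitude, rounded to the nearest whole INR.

T = 1 year.
Invest the CAD and cover forward: 1,400,000 × 1.087100 × 46.5186 = INR 70,798,518.08.
Convert at spot and invest in INR: 1,400,000 × 48.2774 × 1.019000 = INR 68,872,538.84.
The quoted forward overvalues CAD, so borrow INR, buy CAD at spot, deposit the CAD at 8.71%, and sell the proceeds forward at 46.5186.
Arbitrage profit = |70,798,518.08 − 68,872,538.84| = INR 1,925,979.

INR 1,925,979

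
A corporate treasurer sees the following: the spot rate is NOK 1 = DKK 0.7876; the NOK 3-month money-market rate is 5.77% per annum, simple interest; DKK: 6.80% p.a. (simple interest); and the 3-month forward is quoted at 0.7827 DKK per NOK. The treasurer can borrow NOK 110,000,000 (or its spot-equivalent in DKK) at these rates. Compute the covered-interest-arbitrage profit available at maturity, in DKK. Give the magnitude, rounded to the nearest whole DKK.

DKK 769,863

T = 3/12 years.
Invest the NOK and cover forward: 110,000,000 × 1.014425 × 0.7827 = DKK 87,338,949.23.
Convert at spot and invest in DKK: 110,000,000 × 0.7876 × 1.017000 = DKK 88,108,812.00.
The quoted forward undervalues NOK, so borrow NOK, convert to DKK at spot, deposit the DKK at 6.80%, and buy NOK forward at 0.7827 to cover the loan.
The gap between the two covered legs is DKK 769,863.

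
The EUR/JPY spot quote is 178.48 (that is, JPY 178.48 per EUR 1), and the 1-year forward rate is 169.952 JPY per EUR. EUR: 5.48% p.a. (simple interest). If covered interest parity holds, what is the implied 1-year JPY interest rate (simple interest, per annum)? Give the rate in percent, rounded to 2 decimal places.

0.44%

T = 1 year.
F/S = 169.952/178.48 = 0.9522187 = (growth of JPY) / (growth of EUR).
The EUR side grows by 1 + 0.0548×1 = 1.054800.
Hence g_JPY = 1.0044003.
(1.0044003 − 1)/T = 0.004400, i.e. 0.44%.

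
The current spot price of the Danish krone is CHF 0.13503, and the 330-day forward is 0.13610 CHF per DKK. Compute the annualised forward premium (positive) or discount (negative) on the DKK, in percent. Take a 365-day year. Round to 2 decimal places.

T = 330/365 years.
DKK trades forward at +0.79242% vs spot over the period.
×(1/T) gives 0.88% p.a.

+0.88%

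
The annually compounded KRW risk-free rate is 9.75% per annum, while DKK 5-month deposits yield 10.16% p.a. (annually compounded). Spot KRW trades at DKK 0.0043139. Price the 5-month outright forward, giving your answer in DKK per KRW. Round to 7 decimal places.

0.0043206

T = 5/12 years.
DKK accumulates by (1 + 0.1016)^(5/12) = 1.041142.
KRW growth factor: (1 + 0.0975)^(5/12) = 1.0395257.
So F = 0.0043139 × 1.041142 / 1.0395257 = 0.004320607 (DKK/KRW).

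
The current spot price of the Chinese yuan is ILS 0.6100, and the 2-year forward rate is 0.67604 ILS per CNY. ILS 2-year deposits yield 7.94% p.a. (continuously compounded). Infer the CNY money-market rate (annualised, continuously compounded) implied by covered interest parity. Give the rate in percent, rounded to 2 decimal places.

2.80%

T = 2 years.
By CIP, F/S equals the ILS-to-CNY growth ratio: 0.67604/0.61 = 1.1082623.
ILS growth factor: e^(0.0794×2) = 1.1721035.
That pins the CNY growth at 1.0576048.
r = ln(1.0576048)/2 = 0.028003 → 2.80%.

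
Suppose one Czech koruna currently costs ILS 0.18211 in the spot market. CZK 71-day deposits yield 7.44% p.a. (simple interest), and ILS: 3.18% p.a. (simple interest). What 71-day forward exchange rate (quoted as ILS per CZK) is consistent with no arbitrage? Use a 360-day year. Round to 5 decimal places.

T = 71/360 years.
ILS growth factor: 1 + 0.0318×71/360 = 1.0062717.
CZK accumulates by 1 + 0.0744×71/360 = 1.0146733.
CIP: F = S · (grow ILS)/(grow CZK) = 0.18211 × 1.0062717/1.0146733 = 0.1806021 ILS per CZK.

0.18060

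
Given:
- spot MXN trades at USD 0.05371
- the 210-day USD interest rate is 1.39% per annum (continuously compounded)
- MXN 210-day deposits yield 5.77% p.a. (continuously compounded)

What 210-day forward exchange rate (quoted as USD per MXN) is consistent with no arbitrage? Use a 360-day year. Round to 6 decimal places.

0.052355

T = 210/360 years.
USD growth factor: e^(0.0139×210/360) = 1.0081413.
MXN accumulates by e^(0.0577×210/360) = 1.0342312.
Forward (USD per MXN) = 0.05371 × 1.0081413 / 1.0342312 = 0.05235509.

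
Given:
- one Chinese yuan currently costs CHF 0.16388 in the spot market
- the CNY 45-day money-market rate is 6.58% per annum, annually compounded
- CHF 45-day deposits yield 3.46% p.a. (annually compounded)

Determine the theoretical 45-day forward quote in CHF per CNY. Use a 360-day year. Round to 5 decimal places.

0.16327

T = 45/360 years.
CHF accumulates by (1 + 0.0346)^(45/360) = 1.0042609.
CNY accumulates by (1 + 0.0658)^(45/360) = 1.0079975.
Forward (CHF per CNY) = 0.16388 × 1.0042609 / 1.0079975 = 0.1632725.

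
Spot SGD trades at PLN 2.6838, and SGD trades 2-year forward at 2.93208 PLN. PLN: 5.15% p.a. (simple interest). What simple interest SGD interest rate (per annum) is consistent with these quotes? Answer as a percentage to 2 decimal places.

0.48%

T = 2 years.
CIP gives F = S · g_PLN/g_SGD, so g_PLN/g_SGD = 2.93208/2.6838 = 1.0925106.
PLN growth factor: 1 + 0.0515×2 = 1.103000.
So the SGD growth factor = 1.0096012.
r = (1.0096012 − 1)/2 = 0.004801 → 0.48%.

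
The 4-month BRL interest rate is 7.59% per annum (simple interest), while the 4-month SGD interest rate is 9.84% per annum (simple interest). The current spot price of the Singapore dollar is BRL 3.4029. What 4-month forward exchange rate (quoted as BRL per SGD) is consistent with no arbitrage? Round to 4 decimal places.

3.3782

T = 4/12 years.
Growth of 1 BRL over T: 1 + 0.0759×4/12 = 1.025300.
SGD growth factor: 1 + 0.0984×4/12 = 1.032800.
CIP: F = S · (grow BRL)/(grow SGD) = 3.4029 × 1.025300/1.032800 = 3.378189 BRL per SGD.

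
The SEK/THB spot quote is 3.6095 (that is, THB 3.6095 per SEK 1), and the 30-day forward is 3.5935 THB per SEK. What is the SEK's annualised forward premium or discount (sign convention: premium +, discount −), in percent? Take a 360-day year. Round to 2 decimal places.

-5.32%

T = 30/360 years.
SEK trades forward at -0.44327% vs spot over the period.
Annualise by dividing by T: -0.0044327 / (30/360) = -0.053192 → -5.32%.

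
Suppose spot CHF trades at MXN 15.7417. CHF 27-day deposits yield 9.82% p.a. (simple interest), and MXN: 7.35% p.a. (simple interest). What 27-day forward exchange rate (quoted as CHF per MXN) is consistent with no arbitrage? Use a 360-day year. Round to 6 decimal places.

T = 27/360 years.
MXN growth factor: 1 + 0.0735×27/360 = 1.0055125.
CHF growth factor: 1 + 0.0982×27/360 = 1.007365.
Forward (MXN per CHF) = 15.7417 × 1.0055125 / 1.007365 = 15.71275.
Invert for CHF per MXN: 1 / 15.71275 = 0.063643.

0.063643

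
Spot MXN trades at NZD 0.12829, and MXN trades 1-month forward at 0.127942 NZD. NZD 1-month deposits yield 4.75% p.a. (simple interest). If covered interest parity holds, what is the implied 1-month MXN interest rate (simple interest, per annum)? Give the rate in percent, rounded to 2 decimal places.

8.03%

T = 1/12 years.
CIP gives F = S · g_NZD/g_MXN, so g_NZD/g_MXN = 0.127942/0.12829 = 0.9972874.
The NZD side grows by 1 + 0.0475×1/12 = 1.0039583.
So the MXN growth factor = 1.006689.
(1.006689 − 1)/T = 0.080268, i.e. 8.03%.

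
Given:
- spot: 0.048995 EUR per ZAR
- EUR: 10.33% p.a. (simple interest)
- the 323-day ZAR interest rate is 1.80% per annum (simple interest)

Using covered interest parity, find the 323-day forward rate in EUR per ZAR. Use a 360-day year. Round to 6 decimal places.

T = 323/360 years.
Growth of 1 EUR over T: 1 + 0.1033×323/360 = 1.0926831.
ZAR accumulates by 1 + 0.0180×323/360 = 1.016150.
CIP: F = S · (grow EUR)/(grow ZAR) = 0.048995 × 1.0926831/1.016150 = 0.05268514 EUR per ZAR.

0.052685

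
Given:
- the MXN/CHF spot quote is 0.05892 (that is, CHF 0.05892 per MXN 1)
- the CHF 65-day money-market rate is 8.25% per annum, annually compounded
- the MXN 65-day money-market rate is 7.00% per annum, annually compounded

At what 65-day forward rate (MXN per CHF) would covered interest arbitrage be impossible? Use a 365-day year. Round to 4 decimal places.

T = 65/365 years.
CHF growth factor: (1 + 0.0825)^(65/365) = 1.01421726.
MXN accumulates by (1 + 0.0700)^(65/365) = 1.01212168.
So F = 0.05892 × 1.01421726 / 1.01212168 = 0.059041993 (CHF/MXN).
Quoted the other way: 1/0.059041993 = 16.9371 MXN per CHF.

16.9371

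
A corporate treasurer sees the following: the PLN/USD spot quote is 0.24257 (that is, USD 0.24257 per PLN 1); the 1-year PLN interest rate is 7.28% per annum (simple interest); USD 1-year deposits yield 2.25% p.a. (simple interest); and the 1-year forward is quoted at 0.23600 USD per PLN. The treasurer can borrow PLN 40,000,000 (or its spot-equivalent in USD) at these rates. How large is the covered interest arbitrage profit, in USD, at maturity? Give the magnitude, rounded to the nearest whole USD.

USD 206,119

T = 1 year.
Invest the PLN and cover forward: 40,000,000 × 1.072800 × 0.23600 = USD 10,127,232.00.
Convert at spot and invest in USD: 40,000,000 × 0.24257 × 1.022500 = USD 9,921,113.00.
The quoted forward overvalues PLN, so borrow USD, buy PLN at spot, deposit the PLN at 7.28%, and sell the proceeds forward at 0.23600.
The gap between the two covered legs is USD 206,119.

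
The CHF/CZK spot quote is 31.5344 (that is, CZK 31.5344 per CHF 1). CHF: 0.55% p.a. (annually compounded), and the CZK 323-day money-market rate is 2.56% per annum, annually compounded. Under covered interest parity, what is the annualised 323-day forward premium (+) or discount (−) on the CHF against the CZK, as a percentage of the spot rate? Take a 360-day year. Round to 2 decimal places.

T = 323/360 years.
No-arbitrage forward: 31.5344 × 1.022939 / 1.0049333 = 32.0994116 CZK/CHF.
Annualised premium = (F − S)/S × (1/T) = (32.0994116 − 31.5344)/31.5344 ÷ (323/360) = 2.00%.

+2.00%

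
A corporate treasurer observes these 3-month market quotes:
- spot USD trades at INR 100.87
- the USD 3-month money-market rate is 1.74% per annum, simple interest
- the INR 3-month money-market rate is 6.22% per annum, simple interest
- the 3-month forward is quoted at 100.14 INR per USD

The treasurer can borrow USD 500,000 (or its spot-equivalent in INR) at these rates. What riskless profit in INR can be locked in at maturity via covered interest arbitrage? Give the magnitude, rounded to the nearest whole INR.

T = 3/12 years.
Invest the USD and cover forward: 500,000 × 1.004350 × 100.14 = INR 50,287,804.50.
Convert at spot and invest in INR: 500,000 × 100.87 × 1.015550 = INR 51,219,264.25.
The quoted forward undervalues USD, so borrow USD, convert to INR at spot, deposit the INR at 6.22%, and buy USD forward at 100.14 to cover the loan.
Arbitrage profit = |50,287,804.50 − 51,219,264.25| = INR 931,460.

INR 931,460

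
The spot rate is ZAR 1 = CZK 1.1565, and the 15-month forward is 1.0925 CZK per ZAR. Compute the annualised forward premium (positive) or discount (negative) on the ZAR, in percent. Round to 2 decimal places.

T = 15/12 years.
ZAR trades forward at -5.53394% vs spot over the period.
Annualise by dividing by T: -0.0553394 / (15/12) = -0.044272 → -4.43%.

-4.43%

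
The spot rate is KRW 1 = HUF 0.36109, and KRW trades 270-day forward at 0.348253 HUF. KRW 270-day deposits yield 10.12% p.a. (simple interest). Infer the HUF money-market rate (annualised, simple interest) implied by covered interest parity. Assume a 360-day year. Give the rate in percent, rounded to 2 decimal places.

T = 270/360 years.
F/S = 0.348253/0.36109 = 0.9644493 = (growth of HUF) / (growth of KRW).
The KRW side grows by 1 + 0.1012×270/360 = 1.075900.
Hence g_HUF = 1.037651.
(1.037651 − 1)/T = 0.050201, i.e. 5.02%.

5.02%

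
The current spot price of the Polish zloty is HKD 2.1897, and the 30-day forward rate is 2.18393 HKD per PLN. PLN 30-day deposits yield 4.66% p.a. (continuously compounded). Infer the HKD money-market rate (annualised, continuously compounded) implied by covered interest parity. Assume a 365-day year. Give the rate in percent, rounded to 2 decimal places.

1.45%

T = 30/365 years.
By CIP, F/S equals the HKD-to-PLN growth ratio: 2.18393/2.1897 = 0.9973649.
PLN growth factor: e^(0.0466×30/365) = 1.0038375.
So the HKD growth factor = 1.0011923.
Take logs: ln 1.0011923 / (30/365) = 0.014498, so 1.45%.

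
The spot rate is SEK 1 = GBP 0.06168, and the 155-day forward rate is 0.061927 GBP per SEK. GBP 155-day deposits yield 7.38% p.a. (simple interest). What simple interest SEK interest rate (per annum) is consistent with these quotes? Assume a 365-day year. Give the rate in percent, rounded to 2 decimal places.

6.41%

T = 155/365 years.
CIP gives F = S · g_GBP/g_SEK, so g_GBP/g_SEK = 0.061927/0.06168 = 1.0040045.
The GBP side grows by 1 + 0.0738×155/365 = 1.0313397.
Hence g_SEK = 1.0272262.
(1.0272262 − 1)/T = 0.064113, i.e. 6.41%.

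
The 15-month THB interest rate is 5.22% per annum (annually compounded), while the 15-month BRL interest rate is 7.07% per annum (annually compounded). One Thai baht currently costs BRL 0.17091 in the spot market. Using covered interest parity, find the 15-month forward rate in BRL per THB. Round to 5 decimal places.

0.17467

T = 15/12 years.
BRL growth factor: (1 + 0.0707)^(15/12) = 1.0891426.
THB accumulates by (1 + 0.0522)^(15/12) = 1.0656703.
Forward (BRL per THB) = 0.17091 × 1.0891426 / 1.0656703 = 0.1746744.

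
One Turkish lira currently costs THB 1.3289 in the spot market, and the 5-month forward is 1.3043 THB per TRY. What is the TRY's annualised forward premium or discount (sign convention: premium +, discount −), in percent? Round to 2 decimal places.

-4.44%

T = 5/12 years.
Period premium: (1.3043 − 1.3289)/1.3289 = -0.0185116.
Per annum: -0.0185116 / (5/12) = -0.044428 = -4.44%.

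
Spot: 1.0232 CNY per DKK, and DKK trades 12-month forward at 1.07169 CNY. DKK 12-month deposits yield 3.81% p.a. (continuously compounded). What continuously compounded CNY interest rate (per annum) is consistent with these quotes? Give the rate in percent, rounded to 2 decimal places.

8.44%

T = 1 year.
CIP gives F = S · g_CNY/g_DKK, so g_CNY/g_DKK = 1.07169/1.0232 = 1.0473905.
The DKK side grows by e^(0.0381×1) = 1.0388351.
Hence g_CNY = 1.088066.
r = ln(1.088066)/1 = 0.084402 → 8.44%.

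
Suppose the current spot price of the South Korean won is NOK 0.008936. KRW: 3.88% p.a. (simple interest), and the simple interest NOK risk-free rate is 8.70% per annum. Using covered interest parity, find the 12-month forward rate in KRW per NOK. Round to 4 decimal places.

T = 1 year.
NOK growth factor: 1 + 0.0870×1 = 1.087000.
Growth of 1 KRW over T: 1 + 0.0388×1 = 1.038800.
So F = 0.008936 × 1.087000 / 1.038800 = 0.00935062765 (NOK/KRW).
Quoted the other way: 1/0.00935062765 = 106.9447 KRW per NOK.

106.9447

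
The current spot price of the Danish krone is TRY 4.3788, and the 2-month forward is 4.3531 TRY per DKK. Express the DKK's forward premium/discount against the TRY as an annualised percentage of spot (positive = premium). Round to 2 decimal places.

T = 2/12 years.
(F − S)/S = (4.3531 − 4.3788)/4.3788 = -0.0058692.
×(1/T) gives -3.52% p.a.

-3.52%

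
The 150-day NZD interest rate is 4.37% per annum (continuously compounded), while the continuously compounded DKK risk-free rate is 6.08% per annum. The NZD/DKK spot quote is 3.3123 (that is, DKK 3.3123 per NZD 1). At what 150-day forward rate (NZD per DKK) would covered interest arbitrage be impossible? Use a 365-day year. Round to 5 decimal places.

T = 150/365 years.
DKK accumulates by e^(0.0608×150/365) = 1.0253011.
NZD accumulates by e^(0.0437×150/365) = 1.0181211.
Forward (DKK per NZD) = 3.3123 × 1.0253011 / 1.0181211 = 3.335659.
Quoted the other way: 1/3.335659 = 0.29979 NZD per DKK.

0.29979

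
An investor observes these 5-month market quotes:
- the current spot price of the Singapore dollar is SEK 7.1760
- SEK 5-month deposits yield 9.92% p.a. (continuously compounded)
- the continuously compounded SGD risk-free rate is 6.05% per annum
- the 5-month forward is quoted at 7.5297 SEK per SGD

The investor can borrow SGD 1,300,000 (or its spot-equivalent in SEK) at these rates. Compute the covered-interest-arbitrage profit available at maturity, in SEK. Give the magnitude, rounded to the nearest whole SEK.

T = 5/12 years.
Keep in SGD, deliver into the forward: 1,300,000·1.02552875·7.5297 = SEK 10,038,500.98.
Swap to SEK now, deposit: 1,300,000·7.1760·1.042199447 = SEK 9,722,470.20.
The quoted forward overvalues SGD, so borrow SEK, buy SGD at spot, deposit the SGD at 6.05%, and sell the proceeds forward at 7.5297.
Arbitrage profit = |10,038,500.98 − 9,722,470.20| = SEK 316,031.

SEK 316,031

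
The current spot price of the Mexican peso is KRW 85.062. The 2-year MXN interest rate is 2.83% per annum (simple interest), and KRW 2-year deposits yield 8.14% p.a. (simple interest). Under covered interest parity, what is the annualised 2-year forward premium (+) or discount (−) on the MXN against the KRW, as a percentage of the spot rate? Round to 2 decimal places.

+5.03%

T = 2 years.
CIP forward (KRW per MXN) = 85.062 × 1.162800/1.056600 = 93.611673.
Annualised premium = (F − S)/S × (1/T) = (93.611673 − 85.062)/85.062 ÷ 2 = 5.03%.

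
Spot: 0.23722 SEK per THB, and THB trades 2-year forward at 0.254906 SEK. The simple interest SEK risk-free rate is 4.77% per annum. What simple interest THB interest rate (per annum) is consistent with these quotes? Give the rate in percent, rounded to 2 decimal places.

0.97%

T = 2 years.
By CIP, F/S equals the SEK-to-THB growth ratio: 0.254906/0.23722 = 1.0745553.
SEK growth factor: 1 + 0.0477×2 = 1.095400.
Hence g_THB = 1.0193984.
r = (1.0193984 − 1)/2 = 0.009699 → 0.97%.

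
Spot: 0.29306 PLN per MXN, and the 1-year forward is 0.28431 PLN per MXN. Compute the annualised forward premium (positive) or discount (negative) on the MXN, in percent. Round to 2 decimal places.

-2.99%

T = 1 year.
MXN trades forward at -2.98574% vs spot over the period.
Annualise by dividing by T: -0.0298574 / 1 = -0.029857 → -2.99%.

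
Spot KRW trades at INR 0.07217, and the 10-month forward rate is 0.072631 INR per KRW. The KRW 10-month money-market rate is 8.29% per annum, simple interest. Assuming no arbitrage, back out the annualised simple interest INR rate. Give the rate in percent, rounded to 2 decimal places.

9.11%

T = 10/12 years.
F/S = 0.072631/0.07217 = 1.0063877 = (growth of INR) / (growth of KRW).
KRW growth factor: 1 + 0.0829×10/12 = 1.0690833.
Hence g_INR = 1.0759123.
(1.0759123 − 1)/T = 0.091095, i.e. 9.11%.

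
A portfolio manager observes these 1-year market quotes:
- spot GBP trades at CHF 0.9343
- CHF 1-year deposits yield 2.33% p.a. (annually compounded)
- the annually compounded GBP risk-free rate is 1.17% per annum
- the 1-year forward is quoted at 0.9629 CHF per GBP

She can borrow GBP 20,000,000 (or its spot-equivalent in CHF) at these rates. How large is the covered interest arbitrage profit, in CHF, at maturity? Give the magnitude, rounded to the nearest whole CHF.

T = 1 year.
Keep in GBP, deliver into the forward: 20,000,000·1.011700·0.9629 = CHF 19,483,318.60.
Swap to CHF now, deposit: 20,000,000·0.9343·1.023300 = CHF 19,121,383.80.
The quoted forward overvalues GBP, so borrow CHF, buy GBP at spot, deposit the GBP at 1.17%, and sell the proceeds forward at 0.9629.
Profit = 19,483,318.60 − 19,121,383.80 = CHF 361,935.

CHF 361,935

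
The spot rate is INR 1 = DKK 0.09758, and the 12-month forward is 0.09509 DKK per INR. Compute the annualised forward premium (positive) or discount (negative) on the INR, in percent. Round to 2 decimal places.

T = 1 year.
INR trades forward at -2.55175% vs spot over the period.
Per annum: -0.0255175 / 1 = -0.025517 = -2.55%.

-2.55%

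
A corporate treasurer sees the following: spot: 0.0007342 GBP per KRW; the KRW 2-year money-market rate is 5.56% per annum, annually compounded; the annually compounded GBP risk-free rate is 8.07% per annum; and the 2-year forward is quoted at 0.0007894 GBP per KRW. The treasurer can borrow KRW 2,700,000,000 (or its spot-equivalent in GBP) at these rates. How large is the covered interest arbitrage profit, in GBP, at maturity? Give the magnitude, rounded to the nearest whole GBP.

GBP 59,779

T = 2 years.
Invest the KRW and cover forward: 2,700,000,000 × 1.11429136 × 0.0007894 = GBP 2,374,978.32.
Convert at spot and invest in GBP: 2,700,000,000 × 0.0007342 × 1.16791249 = GBP 2,315,199.65.
The quoted forward overvalues KRW, so borrow GBP, buy KRW at spot, deposit the KRW at 5.56%, and sell the proceeds forward at 0.0007894.
The gap between the two covered legs is GBP 59,779.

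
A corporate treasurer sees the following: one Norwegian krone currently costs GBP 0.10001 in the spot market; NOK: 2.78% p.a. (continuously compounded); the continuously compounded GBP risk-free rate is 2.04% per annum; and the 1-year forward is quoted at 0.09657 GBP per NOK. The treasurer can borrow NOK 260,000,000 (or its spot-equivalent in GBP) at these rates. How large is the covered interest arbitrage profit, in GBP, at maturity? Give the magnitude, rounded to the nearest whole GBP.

T = 1 year.
Route A — deposit NOK, sell forward: 260,000,000 × 1.0281900259 × 0.09657 = GBP 25,816,000.81.
Route B — convert at spot, deposit GBP: 260,000,000 × 0.10001 × 1.0206095022 = GBP 26,538,500.64.
The quoted forward undervalues NOK, so borrow NOK, convert to GBP at spot, deposit the GBP at 2.04%, and buy NOK forward at 0.09657 to cover the loan.
Arbitrage profit = |25,816,000.81 − 26,538,500.64| = GBP 722,500.

GBP 722,500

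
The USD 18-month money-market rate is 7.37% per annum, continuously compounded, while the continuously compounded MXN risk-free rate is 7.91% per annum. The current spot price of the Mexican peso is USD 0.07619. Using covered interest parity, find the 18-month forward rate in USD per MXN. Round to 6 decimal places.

T = 18/12 years.
USD growth factor: e^(0.0737×18/12) = 1.1168922.
MXN growth factor: e^(0.0791×18/12) = 1.1259758.
CIP: F = S · (grow USD)/(grow MXN) = 0.07619 × 1.1168922/1.1259758 = 0.07557535 USD per MXN.

0.075575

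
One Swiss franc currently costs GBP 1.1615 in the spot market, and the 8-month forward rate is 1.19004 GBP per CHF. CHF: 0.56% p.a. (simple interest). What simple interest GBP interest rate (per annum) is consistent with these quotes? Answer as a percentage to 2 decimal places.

T = 8/12 years.
By CIP, F/S equals the GBP-to-CHF growth ratio: 1.19004/1.1615 = 1.0245717.
The CHF side grows by 1 + 0.0056×8/12 = 1.0037333.
So the GBP growth factor = 1.0283967.
r = (1.0283967 − 1)/(8/12) = 0.042595 → 4.26%.

4.26%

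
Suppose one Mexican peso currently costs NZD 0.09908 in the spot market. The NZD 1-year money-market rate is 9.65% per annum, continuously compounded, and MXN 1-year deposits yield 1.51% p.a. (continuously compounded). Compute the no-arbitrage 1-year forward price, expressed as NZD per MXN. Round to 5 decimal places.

0.10748

T = 1 year.
NZD accumulates by e^(0.0965×1) = 1.1013096.
Growth of 1 MXN over T: e^(0.0151×1) = 1.0152146.
CIP: F = S · (grow NZD)/(grow MXN) = 0.09908 × 1.1013096/1.0152146 = 0.1074825 NZD per MXN.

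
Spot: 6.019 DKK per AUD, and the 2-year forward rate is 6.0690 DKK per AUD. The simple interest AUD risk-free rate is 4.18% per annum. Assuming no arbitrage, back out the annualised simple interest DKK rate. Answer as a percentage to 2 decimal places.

T = 2 years.
F/S = 6.069/6.019 = 1.0083070 = (growth of DKK) / (growth of AUD).
AUD growth factor: 1 + 0.0418×2 = 1.083600.
That pins the DKK growth at 1.0926015.
(1.0926015 − 1)/T = 0.046301, i.e. 4.63%.

4.63%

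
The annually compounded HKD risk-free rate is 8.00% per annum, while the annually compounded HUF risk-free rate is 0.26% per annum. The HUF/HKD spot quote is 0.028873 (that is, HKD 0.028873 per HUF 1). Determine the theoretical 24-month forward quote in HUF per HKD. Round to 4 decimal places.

T = 2 years.
HKD accumulates by (1 + 0.0800)^2 = 1.166400.
HUF accumulates by (1 + 0.0026)^2 = 1.00520676.
Forward (HKD per HUF) = 0.028873 × 1.166400 / 1.00520676 = 0.033503025.
Quoted the other way: 1/0.033503025 = 29.8481 HUF per HKD.

29.8481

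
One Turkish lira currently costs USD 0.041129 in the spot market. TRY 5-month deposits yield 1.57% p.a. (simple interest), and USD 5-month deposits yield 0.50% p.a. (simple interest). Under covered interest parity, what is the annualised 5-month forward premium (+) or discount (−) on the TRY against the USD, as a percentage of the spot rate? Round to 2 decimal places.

T = 5/12 years.
F = S · g_USD/g_TRY = 0.041129 × 1.0020833/1.0065417 = 0.040946822.
(F − S)/S ÷ T = (0.040946822 − 0.041129)/0.041129/(5/12) = -0.010631 → -1.06%.

-1.06%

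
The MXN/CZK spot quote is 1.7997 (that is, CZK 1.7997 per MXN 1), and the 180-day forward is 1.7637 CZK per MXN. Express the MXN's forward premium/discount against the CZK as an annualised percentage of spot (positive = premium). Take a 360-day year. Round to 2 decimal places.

T = 180/360 years.
Period premium: (1.7637 − 1.7997)/1.7997 = -0.0200033.
×(1/T) gives -4.00% p.a.

-4.00%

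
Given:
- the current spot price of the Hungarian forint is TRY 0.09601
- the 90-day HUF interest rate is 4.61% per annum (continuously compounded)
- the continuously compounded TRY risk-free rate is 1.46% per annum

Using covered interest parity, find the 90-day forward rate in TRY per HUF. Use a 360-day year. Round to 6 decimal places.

T = 90/360 years.
TRY accumulates by e^(0.0146×90/360) = 1.0036567.
HUF accumulates by e^(0.0461×90/360) = 1.0115917.
So F = 0.09601 × 1.0036567 / 1.0115917 = 0.09525689 (TRY/HUF).

0.095257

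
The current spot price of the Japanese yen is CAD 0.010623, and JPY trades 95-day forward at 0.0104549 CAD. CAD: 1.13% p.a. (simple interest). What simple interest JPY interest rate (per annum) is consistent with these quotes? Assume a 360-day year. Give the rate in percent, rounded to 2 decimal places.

7.24%

T = 95/360 years.
F/S = 0.0104549/0.010623 = 0.9841758 = (growth of CAD) / (growth of JPY).
CAD growth factor: 1 + 0.0113×95/360 = 1.0029819.
Hence g_JPY = 1.0191085.
r = (1.0191085 − 1)/(95/360) = 0.072411 → 7.24%.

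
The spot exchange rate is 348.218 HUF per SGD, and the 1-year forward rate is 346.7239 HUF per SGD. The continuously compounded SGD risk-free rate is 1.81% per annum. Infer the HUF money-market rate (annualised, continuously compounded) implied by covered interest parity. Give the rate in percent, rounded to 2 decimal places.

1.38%

T = 1 year.
F/S = 346.7239/348.218 = 0.9957093 = (growth of HUF) / (growth of SGD).
The SGD side grows by e^(0.0181×1) = 1.0182648.
So the HUF growth factor = 1.0138957.
Take logs: ln 1.0138957 / 1 = 0.013800, so 1.38%.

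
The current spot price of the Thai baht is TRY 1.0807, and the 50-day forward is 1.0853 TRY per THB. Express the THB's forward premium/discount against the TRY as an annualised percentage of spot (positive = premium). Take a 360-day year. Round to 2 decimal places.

+3.06%

T = 50/360 years.
THB trades forward at +0.42565% vs spot over the period.
Per annum: 0.0042565 / (50/360) = 0.030647 = 3.06%.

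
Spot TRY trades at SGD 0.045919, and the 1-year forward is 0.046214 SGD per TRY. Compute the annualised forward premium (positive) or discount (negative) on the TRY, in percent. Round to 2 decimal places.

T = 1 year.
Period premium: (0.046214 − 0.045919)/0.045919 = 0.0064244.
×(1/T) gives 0.64% p.a.

+0.64%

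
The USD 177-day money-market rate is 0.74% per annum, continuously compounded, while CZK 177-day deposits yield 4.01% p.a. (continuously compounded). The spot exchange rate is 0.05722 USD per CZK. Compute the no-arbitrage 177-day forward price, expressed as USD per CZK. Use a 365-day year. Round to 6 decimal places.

T = 177/365 years.
USD growth factor: e^(0.0074×177/365) = 1.0035949.
Growth of 1 CZK over T: e^(0.0401×177/365) = 1.0196361.
CIP: F = S · (grow USD)/(grow CZK) = 0.05722 × 1.0035949/1.0196361 = 0.05631980 USD per CZK.

0.056320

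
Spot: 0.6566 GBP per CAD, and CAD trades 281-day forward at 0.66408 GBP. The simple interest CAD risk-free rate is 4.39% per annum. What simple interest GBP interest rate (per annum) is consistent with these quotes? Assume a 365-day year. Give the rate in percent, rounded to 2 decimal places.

5.92%

T = 281/365 years.
By CIP, F/S equals the GBP-to-CAD growth ratio: 0.66408/0.6566 = 1.0113920.
CAD growth factor: 1 + 0.0439×281/365 = 1.033797.
So the GBP growth factor = 1.045574.
r = (1.045574 − 1)/(281/365) = 0.059198 → 5.92%.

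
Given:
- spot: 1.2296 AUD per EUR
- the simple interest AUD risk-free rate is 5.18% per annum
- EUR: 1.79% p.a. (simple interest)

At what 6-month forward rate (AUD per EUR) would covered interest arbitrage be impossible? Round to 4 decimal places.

T = 6/12 years.
Growth of 1 AUD over T: 1 + 0.0518×6/12 = 1.025900.
Growth of 1 EUR over T: 1 + 0.0179×6/12 = 1.008950.
Forward (AUD per EUR) = 1.2296 × 1.025900 / 1.008950 = 1.250257.

1.2503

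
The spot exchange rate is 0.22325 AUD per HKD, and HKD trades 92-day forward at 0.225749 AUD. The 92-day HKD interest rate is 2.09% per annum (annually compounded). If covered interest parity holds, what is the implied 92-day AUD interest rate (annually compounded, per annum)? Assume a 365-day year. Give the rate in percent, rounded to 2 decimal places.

6.70%

T = 92/365 years.
CIP gives F = S · g_AUD/g_HKD, so g_AUD/g_HKD = 0.225749/0.22325 = 1.0111937.
The HKD side grows by (1 + 0.0209)^(92/365) = 1.0052273.
That pins the AUD growth at 1.0164795.
r = 1.0164795^(365/92) − 1 = 0.066997 → 6.70%.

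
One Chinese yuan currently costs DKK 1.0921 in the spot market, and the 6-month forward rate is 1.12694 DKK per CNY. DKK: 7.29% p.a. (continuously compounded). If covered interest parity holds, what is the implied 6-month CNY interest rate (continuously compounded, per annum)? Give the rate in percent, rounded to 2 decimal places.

1.01%

T = 6/12 years.
CIP gives F = S · g_DKK/g_CNY, so g_DKK/g_CNY = 1.12694/1.0921 = 1.0319018.
The DKK side grows by e^(0.0729×6/12) = 1.0371224.
That pins the CNY growth at 1.0050592.
r = ln(1.0050592)/(6/12) = 0.010093 → 1.01%.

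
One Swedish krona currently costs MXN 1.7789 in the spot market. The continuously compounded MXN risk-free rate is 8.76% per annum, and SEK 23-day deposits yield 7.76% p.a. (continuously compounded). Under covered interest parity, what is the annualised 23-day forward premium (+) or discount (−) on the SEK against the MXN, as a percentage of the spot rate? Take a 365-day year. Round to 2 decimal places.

T = 23/365 years.
CIP forward (MXN per SEK) = 1.7789 × 1.0055353/1.0049018 = 1.7800214.
(F − S)/S ÷ T = (1.7800214 − 1.7789)/1.7789/(23/365) = 0.010004 → 1.00%.

+1.00%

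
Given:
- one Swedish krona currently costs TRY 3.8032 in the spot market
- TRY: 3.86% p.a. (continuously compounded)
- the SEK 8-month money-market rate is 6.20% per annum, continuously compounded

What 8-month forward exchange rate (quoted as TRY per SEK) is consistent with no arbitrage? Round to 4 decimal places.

T = 8/12 years.
TRY growth factor: e^(0.0386×8/12) = 1.0260673.
SEK growth factor: e^(0.0620×8/12) = 1.0421994.
Forward (TRY per SEK) = 3.8032 × 1.0260673 / 1.0421994 = 3.744331.

3.7443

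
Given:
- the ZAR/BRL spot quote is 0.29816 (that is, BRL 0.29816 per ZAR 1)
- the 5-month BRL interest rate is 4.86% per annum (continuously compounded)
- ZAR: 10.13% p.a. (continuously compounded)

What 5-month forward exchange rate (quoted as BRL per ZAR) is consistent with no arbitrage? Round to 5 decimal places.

0.29168

T = 5/12 years.
Growth of 1 BRL over T: e^(0.0486×5/12) = 1.0204564.
ZAR growth factor: e^(0.1013×5/12) = 1.0431118.
CIP: F = S · (grow BRL)/(grow ZAR) = 0.29816 × 1.0204564/1.0431118 = 0.2916842 BRL per ZAR.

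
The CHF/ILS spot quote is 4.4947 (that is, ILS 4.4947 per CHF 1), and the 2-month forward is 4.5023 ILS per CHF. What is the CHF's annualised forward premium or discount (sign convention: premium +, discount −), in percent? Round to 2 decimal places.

+1.01%

T = 2/12 years.
Period premium: (4.5023 − 4.4947)/4.4947 = 0.0016909.
Per annum: 0.0016909 / (2/12) = 0.010145 = 1.01%.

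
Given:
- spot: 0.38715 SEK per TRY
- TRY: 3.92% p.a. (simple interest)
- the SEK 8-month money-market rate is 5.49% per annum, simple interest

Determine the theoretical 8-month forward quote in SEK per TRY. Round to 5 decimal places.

T = 8/12 years.
Growth of 1 SEK over T: 1 + 0.0549×8/12 = 1.036600.
TRY growth factor: 1 + 0.0392×8/12 = 1.0261333.
Forward (SEK per TRY) = 0.38715 × 1.036600 / 1.0261333 = 0.3910990.

0.39110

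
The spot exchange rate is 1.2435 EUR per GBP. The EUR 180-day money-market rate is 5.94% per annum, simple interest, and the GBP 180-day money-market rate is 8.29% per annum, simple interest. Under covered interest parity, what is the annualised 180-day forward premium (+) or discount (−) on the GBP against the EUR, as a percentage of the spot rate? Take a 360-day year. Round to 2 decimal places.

-2.26%

T = 180/360 years.
F = S · g_EUR/g_GBP = 1.2435 × 1.029700/1.041450 = 1.2294704.
Annualised premium = (F − S)/S × (1/T) = (1.2294704 − 1.2435)/1.2435 ÷ (180/360) = -2.26%.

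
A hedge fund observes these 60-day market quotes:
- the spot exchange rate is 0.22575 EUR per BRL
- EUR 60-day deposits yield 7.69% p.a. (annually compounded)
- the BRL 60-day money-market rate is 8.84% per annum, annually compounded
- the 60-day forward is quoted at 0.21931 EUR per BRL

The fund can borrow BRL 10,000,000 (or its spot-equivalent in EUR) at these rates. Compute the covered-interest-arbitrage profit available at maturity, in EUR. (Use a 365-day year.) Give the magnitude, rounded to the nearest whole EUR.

EUR 61,309

T = 60/365 years.
Keep in BRL, deliver into the forward: 10,000,000·1.014022123·0.21931 = EUR 2,223,851.92.
Swap to EUR now, deposit: 10,000,000·0.22575·1.012253071 = EUR 2,285,161.31.
The quoted forward undervalues BRL, so borrow BRL, convert to EUR at spot, deposit the EUR at 7.69%, and buy BRL forward at 0.21931 to cover the loan.
Profit = 2,285,161.31 − 2,223,851.92 = EUR 61,309.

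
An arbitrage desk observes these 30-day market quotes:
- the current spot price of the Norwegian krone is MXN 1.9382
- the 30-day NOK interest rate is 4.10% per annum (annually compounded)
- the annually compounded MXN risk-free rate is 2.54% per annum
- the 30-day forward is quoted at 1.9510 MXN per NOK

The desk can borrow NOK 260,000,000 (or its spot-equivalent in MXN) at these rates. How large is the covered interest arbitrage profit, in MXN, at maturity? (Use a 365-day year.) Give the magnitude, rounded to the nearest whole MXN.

T = 30/365 years.
Invest the NOK and cover forward: 260,000,000 × 1.00330807248 × 1.9510 = MXN 508,938,052.85.
Convert at spot and invest in MXN: 260,000,000 × 1.9382 × 1.00206372494 = MXN 504,971,977.04.
The quoted forward overvalues NOK, so borrow MXN, buy NOK at spot, deposit the NOK at 4.10%, and sell the proceeds forward at 1.9510.
Profit = 508,938,052.85 − 504,971,977.04 = MXN 3,966,076.

MXN 3,966,076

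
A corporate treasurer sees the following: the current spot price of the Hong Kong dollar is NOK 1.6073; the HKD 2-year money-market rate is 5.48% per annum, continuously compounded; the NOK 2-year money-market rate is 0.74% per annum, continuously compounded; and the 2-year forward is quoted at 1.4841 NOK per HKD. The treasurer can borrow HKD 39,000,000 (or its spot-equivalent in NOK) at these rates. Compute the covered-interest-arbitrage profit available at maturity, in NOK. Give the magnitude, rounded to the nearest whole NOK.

NOK 964,891

T = 2 years.
Invest the HKD and cover forward: 39,000,000 × 1.1158316485 × 1.4841 = NOK 64,584,224.23.
Convert at spot and invest in NOK: 39,000,000 × 1.6073 × 1.0149100623 = NOK 63,619,332.78.
The quoted forward overvalues HKD, so borrow NOK, buy HKD at spot, deposit the HKD at 5.48%, and sell the proceeds forward at 1.4841.
The gap between the two covered legs is NOK 964,891.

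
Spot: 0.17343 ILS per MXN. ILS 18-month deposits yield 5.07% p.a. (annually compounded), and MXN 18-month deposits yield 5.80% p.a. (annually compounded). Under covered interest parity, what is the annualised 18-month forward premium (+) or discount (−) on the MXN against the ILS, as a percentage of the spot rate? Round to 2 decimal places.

-0.69%

T = 18/12 years.
No-arbitrage forward: 0.17343 × 1.0770059 / 1.0882496 = 0.17163814 ILS/MXN.
(F − S)/S ÷ T = (0.17163814 − 0.17343)/0.17343/(18/12) = -0.006888 → -0.69%.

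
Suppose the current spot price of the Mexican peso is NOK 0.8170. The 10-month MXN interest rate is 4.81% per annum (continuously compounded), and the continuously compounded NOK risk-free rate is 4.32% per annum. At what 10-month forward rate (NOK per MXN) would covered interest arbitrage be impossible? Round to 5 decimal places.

T = 10/12 years.
NOK accumulates by e^(0.0432×10/12) = 1.0366558.
MXN growth factor: e^(0.0481×10/12) = 1.0408975.
So F = 0.817 × 1.0366558 / 1.0408975 = 0.8136707 (NOK/MXN).

0.81367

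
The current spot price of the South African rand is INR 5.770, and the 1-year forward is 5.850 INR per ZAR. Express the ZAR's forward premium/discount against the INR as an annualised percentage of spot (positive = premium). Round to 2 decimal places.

T = 1 year.
Period premium: (5.850 − 5.77)/5.77 = 0.0138648.
Annualise by dividing by T: 0.0138648 / 1 = 0.013865 → 1.39%.

+1.39%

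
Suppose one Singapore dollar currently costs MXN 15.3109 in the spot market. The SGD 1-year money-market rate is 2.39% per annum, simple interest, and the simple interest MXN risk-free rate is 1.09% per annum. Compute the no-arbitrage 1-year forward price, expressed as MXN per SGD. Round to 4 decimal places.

T = 1 year.
MXN accumulates by 1 + 0.0109×1 = 1.010900.
Growth of 1 SGD over T: 1 + 0.0239×1 = 1.023900.
So F = 15.3109 × 1.010900 / 1.023900 = 15.116504 (MXN/SGD).

15.1165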